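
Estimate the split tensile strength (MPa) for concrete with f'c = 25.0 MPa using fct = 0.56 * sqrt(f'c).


fct = 0.56 * sqrt(25.0)
= 0.56 * 5.0
= 2.8 MPa

2.8


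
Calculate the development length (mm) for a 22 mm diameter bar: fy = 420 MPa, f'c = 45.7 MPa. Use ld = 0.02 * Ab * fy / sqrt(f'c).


Ab = pi * 22^2 / 4 = 380.133 mm2
ld = 0.02 * 380.133 * 420 / sqrt(45.7)
= 472.3 mm

472.3


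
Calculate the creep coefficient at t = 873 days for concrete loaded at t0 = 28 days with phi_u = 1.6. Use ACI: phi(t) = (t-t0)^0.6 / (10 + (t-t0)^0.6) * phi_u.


dt = 873 - 28 = 845
phi = 845^0.6 / (10 + 845^0.6) * 1.6
= 1.361

1.361


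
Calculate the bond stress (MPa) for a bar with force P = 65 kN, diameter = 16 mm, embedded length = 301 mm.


u = P / (pi * db * ld)
= 65 * 1000 / (pi * 16 * 301)
= 4.296 MPa

4.296


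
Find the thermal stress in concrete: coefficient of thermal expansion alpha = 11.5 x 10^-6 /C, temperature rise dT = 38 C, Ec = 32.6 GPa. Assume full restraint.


sigma = alpha * dT * Ec
= 11.5e-6 * 38 * 32.6 * 1000
= 14.246 MPa

14.246


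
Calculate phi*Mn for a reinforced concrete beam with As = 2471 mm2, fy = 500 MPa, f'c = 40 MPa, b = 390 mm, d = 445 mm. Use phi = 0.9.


a = As * fy / (0.85 * f'c * b)
= 2471 * 500 / (0.85 * 40 * 390)
= 93.175 mm
Mn = As * fy * (d - a/2) / 10^6
= 492.2387 kN-m
phi*Mn = 0.9 * 492.2387 = 443.01 kN-m

443.01


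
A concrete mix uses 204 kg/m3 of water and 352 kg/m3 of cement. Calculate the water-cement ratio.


w/c = water / cement
w/c = 204 / 352 = 0.58

0.58


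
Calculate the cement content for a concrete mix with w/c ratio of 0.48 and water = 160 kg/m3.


Cement = water / (w/c)
= 160 / 0.48
= 333.3 kg/m3

333.3


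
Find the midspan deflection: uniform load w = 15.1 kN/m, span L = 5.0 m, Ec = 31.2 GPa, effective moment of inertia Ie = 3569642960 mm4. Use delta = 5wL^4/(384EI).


Convert: L = 5.0 m = 5000 mm, Ec = 31.2 GPa = 31200 MPa
delta = 5 * 15.1 * 5000^4 / (384 * 31200 * 3569642960)
= 1.1 mm

1.1


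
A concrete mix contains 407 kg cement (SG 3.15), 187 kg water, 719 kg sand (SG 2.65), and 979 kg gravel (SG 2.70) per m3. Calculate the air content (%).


Vol cement = 407 / (3.15 * 1000) = 0.129206 m3
Vol water = 187 / 1000 = 0.187 m3
Vol sand = 719 / (2.65 * 1000) = 0.271321 m3
Vol gravel = 979 / (2.70 * 1000) = 0.362593 m3
Total solid + water volume = 0.95012 m3
Air = (1 - 0.95012) * 100 = 4.99%

4.99


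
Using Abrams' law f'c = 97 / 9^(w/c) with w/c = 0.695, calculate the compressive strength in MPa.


f'c = 97 / 9^0.695
= 97 / 4.605
= 21.07 MPa

21.07


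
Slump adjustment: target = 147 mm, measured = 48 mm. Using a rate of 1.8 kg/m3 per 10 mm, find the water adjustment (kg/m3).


Difference = 147 - 48 = 99 mm
Water adjustment = 99 * 1.8 / 10 = 17.8 kg/m3

17.8


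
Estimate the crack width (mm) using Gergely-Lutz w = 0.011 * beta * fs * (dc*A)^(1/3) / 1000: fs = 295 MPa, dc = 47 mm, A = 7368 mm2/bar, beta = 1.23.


w = 0.011 * beta * fs * (dc * A)^(1/3) / 1000
= 0.011 * 1.23 * 295 * (47 * 7368)^(1/3) / 1000
= 0.28 mm

0.28


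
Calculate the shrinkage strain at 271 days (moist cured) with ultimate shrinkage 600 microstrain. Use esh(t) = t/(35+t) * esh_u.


esh(271) = 271 / (35 + 271) * 600
= 271 / 306 * 600
= 531.4 microstrain

531.4


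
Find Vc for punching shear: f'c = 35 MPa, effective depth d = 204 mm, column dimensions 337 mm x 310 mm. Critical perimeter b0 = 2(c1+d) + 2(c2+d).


b0 = 2*(337 + 204) + 2*(310 + 204) = 2110 mm
Vc = 0.33 * sqrt(35) * 2110 * 204 / 1000
= 840.35 kN

840.35


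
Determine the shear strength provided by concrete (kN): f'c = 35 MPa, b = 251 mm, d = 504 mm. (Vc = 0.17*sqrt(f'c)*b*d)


Vc = 0.17 * sqrt(35) * 251 * 504 / 1000
= 127.23 kN

127.23


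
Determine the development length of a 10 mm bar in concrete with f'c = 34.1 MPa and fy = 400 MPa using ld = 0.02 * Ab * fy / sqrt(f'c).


Ab = pi * 10^2 / 4 = 78.54 mm2
ld = 0.02 * 78.54 * 400 / sqrt(34.1)
= 107.6 mm

107.6


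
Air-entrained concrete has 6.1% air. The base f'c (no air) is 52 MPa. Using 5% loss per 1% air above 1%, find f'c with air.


Strength loss = (6.1 - 1) * 5 = 25.5%
f'c = 52 * (1 - 25.5/100)
= 38.74 MPa

38.74


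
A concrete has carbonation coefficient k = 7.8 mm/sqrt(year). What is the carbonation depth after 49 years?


depth = k * sqrt(t)
= 7.8 * sqrt(49)
= 54.6 mm

54.6


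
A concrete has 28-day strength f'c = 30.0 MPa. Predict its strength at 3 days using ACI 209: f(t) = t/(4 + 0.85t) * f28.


f(3) = 3 / (4 + 0.85 * 3) * 30.0
= 3 / 6.55 * 30.0
= 13.74 MPa

13.74


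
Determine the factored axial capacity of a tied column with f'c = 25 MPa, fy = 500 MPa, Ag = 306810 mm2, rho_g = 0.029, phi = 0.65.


Ast = rho * Ag = 0.029 * 306810 = 8897.49 mm2
phi*Pn = 0.65 * 0.80 * (0.85 * 25 * (306810 - 8897.49) + 500 * 8897.49) / 1000
= 5605.28 kN

5605.28


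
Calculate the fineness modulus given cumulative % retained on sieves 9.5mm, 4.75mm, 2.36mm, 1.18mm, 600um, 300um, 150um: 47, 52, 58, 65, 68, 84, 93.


FM = sum(cumulative % retained) / 100
= 467 / 100
= 4.67

4.67


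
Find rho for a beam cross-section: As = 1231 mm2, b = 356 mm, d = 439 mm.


rho = As / (b * d)
= 1231 / (356 * 439)
= 0.0079

0.0079


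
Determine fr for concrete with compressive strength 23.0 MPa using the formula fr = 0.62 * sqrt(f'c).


fr = 0.62 * sqrt(23.0)
= 2.973 MPa

2.973


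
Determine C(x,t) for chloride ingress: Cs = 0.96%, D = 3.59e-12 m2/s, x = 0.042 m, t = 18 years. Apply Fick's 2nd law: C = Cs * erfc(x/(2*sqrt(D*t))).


t_seconds = 18 * 365.25 * 24 * 3600 = 568036800.0 s
arg = 0.042 / (2 * sqrt(3.59e-12 * 568036800.0))
= 0.465
erfc(0.465) = 0.5108
C = 0.96 * 0.5108 = 0.4903%

0.4903


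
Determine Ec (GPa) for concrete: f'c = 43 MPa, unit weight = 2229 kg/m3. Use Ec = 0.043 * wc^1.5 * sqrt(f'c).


Ec = 0.043 * 2229^1.5 * sqrt(43) / 1000
= 29.67 GPa

29.67


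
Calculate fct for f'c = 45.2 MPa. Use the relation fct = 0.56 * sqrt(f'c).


fct = 0.56 * sqrt(45.2)
= 0.56 * 6.723
= 3.765 MPa

3.765


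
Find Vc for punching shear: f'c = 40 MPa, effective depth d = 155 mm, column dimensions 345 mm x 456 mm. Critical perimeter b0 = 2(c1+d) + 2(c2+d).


b0 = 2*(345 + 155) + 2*(456 + 155) = 2222 mm
Vc = 0.33 * sqrt(40) * 2222 * 155 / 1000
= 718.82 kN

718.82


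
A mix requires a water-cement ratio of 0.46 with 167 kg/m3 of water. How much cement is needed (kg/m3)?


Cement = water / (w/c)
= 167 / 0.46
= 363.0 kg/m3

363.0


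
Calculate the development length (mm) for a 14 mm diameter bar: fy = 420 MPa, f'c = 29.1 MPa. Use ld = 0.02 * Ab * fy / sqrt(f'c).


Ab = pi * 14^2 / 4 = 153.938 mm2
ld = 0.02 * 153.938 * 420 / sqrt(29.1)
= 239.7 mm

239.7


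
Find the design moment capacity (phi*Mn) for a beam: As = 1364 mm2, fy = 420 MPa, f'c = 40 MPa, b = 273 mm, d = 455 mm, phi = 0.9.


a = As * fy / (0.85 * f'c * b)
= 1364 * 420 / (0.85 * 40 * 273)
= 61.7195 mm
Mn = As * fy * (d - a/2) / 10^6
= 242.9815 kN-m
phi*Mn = 0.9 * 242.9815 = 218.68 kN-m

218.68


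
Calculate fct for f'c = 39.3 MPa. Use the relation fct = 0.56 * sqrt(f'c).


fct = 0.56 * sqrt(39.3)
= 0.56 * 6.269
= 3.511 MPa

3.511


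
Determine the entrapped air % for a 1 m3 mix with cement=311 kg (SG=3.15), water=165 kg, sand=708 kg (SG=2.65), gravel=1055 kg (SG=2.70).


Vol cement = 311 / (3.15 * 1000) = 0.09873 m3
Vol water = 165 / 1000 = 0.165 m3
Vol sand = 708 / (2.65 * 1000) = 0.26717 m3
Vol gravel = 1055 / (2.70 * 1000) = 0.390741 m3
Total solid + water volume = 0.921641 m3
Air = (1 - 0.921641) * 100 = 7.84%

7.84


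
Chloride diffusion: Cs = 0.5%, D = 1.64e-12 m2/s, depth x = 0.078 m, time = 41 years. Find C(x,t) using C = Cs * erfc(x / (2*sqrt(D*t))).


t_seconds = 41 * 365.25 * 24 * 3600 = 1293861600.0 s
arg = 0.078 / (2 * sqrt(1.64e-12 * 1293861600.0))
= 0.8466
erfc(0.8466) = 0.2312
C = 0.5 * 0.2312 = 0.1156%

0.1156


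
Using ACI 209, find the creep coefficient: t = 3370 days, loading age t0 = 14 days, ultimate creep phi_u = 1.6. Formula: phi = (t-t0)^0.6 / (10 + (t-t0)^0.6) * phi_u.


dt = 3370 - 14 = 3356
phi = 3356^0.6 / (10 + 3356^0.6) * 1.6
= 1.486

1.486


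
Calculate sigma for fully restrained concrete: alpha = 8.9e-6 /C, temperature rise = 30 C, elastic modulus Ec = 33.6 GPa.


sigma = alpha * dT * Ec
= 8.9e-6 * 30 * 33.6 * 1000
= 8.971 MPa

8.971


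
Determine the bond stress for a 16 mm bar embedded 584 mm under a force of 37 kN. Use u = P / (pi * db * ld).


u = P / (pi * db * ld)
= 37 * 1000 / (pi * 16 * 584)
= 1.26 MPa

1.26


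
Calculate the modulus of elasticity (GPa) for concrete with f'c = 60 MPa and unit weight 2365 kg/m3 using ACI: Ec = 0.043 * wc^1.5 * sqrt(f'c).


Ec = 0.043 * 2365^1.5 * sqrt(60) / 1000
= 38.31 GPa

38.31


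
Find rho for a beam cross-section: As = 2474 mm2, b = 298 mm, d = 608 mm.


rho = As / (b * d)
= 2474 / (298 * 608)
= 0.0137

0.0137


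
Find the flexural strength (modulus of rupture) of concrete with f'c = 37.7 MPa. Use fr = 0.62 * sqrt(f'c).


fr = 0.62 * sqrt(37.7)
= 3.807 MPa

3.807


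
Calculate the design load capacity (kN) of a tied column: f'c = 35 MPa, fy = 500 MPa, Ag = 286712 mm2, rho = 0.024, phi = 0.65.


Ast = rho * Ag = 0.024 * 286712 = 6881.088 mm2
phi*Pn = 0.65 * 0.80 * (0.85 * 35 * (286712 - 6881.088) + 500 * 6881.088) / 1000
= 6118.07 kN

6118.07


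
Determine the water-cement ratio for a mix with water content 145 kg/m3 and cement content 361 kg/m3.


w/c = water / cement
w/c = 145 / 361 = 0.402

0.402


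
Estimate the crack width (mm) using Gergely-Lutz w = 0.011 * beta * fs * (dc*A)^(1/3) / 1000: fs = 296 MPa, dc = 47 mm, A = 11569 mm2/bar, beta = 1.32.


w = 0.011 * beta * fs * (dc * A)^(1/3) / 1000
= 0.011 * 1.32 * 296 * (47 * 11569)^(1/3) / 1000
= 0.351 mm

0.351


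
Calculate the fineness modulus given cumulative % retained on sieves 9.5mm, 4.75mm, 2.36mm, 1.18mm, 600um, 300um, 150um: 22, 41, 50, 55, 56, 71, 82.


FM = sum(cumulative % retained) / 100
= 377 / 100
= 3.77

3.77


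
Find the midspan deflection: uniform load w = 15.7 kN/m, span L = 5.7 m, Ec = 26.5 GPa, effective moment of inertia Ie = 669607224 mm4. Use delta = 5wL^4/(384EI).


Convert: L = 5.7 m = 5700 mm, Ec = 26.5 GPa = 26500 MPa
delta = 5 * 15.7 * 5700^4 / (384 * 26500 * 669607224)
= 12.16 mm

12.16


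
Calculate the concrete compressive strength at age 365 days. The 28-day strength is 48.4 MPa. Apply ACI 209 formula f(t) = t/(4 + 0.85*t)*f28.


f(365) = 365 / (4 + 0.85 * 365) * 48.4
= 365 / 314.25 * 48.4
= 56.22 MPa

56.22


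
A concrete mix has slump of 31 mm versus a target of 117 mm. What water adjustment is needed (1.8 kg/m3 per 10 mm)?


Difference = 117 - 31 = 86 mm
Water adjustment = 86 * 1.8 / 10 = 15.5 kg/m3

15.5


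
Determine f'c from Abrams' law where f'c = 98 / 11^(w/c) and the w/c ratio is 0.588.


f'c = 98 / 11^0.588
= 98 / 4.096
= 23.93 MPa

23.93


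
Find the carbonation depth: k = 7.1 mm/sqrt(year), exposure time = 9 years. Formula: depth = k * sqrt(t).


depth = k * sqrt(t)
= 7.1 * sqrt(9)
= 21.3 mm

21.3


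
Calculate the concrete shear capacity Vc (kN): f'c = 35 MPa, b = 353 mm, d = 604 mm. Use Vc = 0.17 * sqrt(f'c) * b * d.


Vc = 0.17 * sqrt(35) * 353 * 604 / 1000
= 214.43 kN

214.43


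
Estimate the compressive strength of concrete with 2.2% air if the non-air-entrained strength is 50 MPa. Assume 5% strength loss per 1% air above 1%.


Strength loss = (2.2 - 1) * 5 = 6.0%
f'c = 50 * (1 - 6.0/100)
= 47.0 MPa

47.0


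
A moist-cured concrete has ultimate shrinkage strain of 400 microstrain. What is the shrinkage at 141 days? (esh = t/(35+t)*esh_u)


esh(141) = 141 / (35 + 141) * 400
= 141 / 176 * 400
= 320.5 microstrain

320.5


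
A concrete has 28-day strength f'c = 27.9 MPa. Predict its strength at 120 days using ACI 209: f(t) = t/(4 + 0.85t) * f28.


f(120) = 120 / (4 + 0.85 * 120) * 27.9
= 120 / 106.0 * 27.9
= 31.58 MPa

31.58


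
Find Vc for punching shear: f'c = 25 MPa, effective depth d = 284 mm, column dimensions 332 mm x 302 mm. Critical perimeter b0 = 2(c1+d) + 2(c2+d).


b0 = 2*(332 + 284) + 2*(302 + 284) = 2404 mm
Vc = 0.33 * sqrt(25) * 2404 * 284 / 1000
= 1126.51 kN

1126.51


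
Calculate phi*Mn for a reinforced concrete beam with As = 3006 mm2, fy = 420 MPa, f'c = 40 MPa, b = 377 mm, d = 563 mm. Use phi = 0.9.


a = As * fy / (0.85 * f'c * b)
= 3006 * 420 / (0.85 * 40 * 377)
= 98.4959 mm
Mn = As * fy * (d - a/2) / 10^6
= 648.6223 kN-m
phi*Mn = 0.9 * 648.6223 = 583.76 kN-m

583.76


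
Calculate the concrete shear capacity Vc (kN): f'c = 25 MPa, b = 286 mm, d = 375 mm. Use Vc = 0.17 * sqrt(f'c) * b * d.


Vc = 0.17 * sqrt(25) * 286 * 375 / 1000
= 91.16 kN

91.16


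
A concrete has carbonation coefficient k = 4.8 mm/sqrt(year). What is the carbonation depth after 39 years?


depth = k * sqrt(t)
= 4.8 * sqrt(39)
= 29.98 mm

29.98


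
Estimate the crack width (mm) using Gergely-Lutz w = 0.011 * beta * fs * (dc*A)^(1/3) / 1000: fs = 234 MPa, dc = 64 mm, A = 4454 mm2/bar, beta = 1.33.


w = 0.011 * beta * fs * (dc * A)^(1/3) / 1000
= 0.011 * 1.33 * 234 * (64 * 4454)^(1/3) / 1000
= 0.225 mm

0.225


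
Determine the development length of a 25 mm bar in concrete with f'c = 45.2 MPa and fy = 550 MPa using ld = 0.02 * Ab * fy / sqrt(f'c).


Ab = pi * 25^2 / 4 = 490.874 mm2
ld = 0.02 * 490.874 * 550 / sqrt(45.2)
= 803.1 mm

803.1


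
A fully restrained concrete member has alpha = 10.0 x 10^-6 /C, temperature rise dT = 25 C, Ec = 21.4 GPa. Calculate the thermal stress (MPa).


sigma = alpha * dT * Ec
= 10.0e-6 * 25 * 21.4 * 1000
= 5.35 MPa

5.35


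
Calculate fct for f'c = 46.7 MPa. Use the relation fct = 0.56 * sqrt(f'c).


fct = 0.56 * sqrt(46.7)
= 0.56 * 6.834
= 3.827 MPa

3.827


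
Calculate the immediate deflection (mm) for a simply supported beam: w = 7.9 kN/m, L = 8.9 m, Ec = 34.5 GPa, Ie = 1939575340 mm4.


Convert: L = 8.9 m = 8900 mm, Ec = 34.5 GPa = 34500 MPa
delta = 5 * 7.9 * 8900^4 / (384 * 34500 * 1939575340)
= 9.64 mm

9.64


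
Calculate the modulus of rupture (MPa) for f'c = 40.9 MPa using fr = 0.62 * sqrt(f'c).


fr = 0.62 * sqrt(40.9)
= 3.965 MPa

3.965


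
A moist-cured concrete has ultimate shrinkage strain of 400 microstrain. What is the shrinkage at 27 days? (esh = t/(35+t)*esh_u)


esh(27) = 27 / (35 + 27) * 400
= 27 / 62 * 400
= 174.2 microstrain

174.2


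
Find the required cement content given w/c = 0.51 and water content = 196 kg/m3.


Cement = water / (w/c)
= 196 / 0.51
= 384.3 kg/m3

384.3


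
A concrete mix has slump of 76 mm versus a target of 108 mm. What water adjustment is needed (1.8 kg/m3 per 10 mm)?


Difference = 108 - 76 = 32 mm
Water adjustment = 32 * 1.8 / 10 = 5.8 kg/m3

5.8


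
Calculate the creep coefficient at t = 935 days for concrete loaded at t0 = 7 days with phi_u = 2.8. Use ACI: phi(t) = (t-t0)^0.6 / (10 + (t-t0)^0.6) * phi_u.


dt = 935 - 7 = 928
phi = 928^0.6 / (10 + 928^0.6) * 2.8
= 2.402

2.402


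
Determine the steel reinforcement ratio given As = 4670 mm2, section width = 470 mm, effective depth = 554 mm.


rho = As / (b * d)
= 4670 / (470 * 554)
= 0.0179

0.0179


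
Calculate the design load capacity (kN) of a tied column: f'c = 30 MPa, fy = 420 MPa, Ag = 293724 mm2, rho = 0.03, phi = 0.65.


Ast = rho * Ag = 0.03 * 293724 = 8811.72 mm2
phi*Pn = 0.65 * 0.80 * (0.85 * 30 * (293724 - 8811.72) + 420 * 8811.72) / 1000
= 5702.42 kN

5702.42


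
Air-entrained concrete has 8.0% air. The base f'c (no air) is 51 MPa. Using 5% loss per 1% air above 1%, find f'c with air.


Strength loss = (8.0 - 1) * 5 = 35.0%
f'c = 51 * (1 - 35.0/100)
= 33.15 MPa

33.15


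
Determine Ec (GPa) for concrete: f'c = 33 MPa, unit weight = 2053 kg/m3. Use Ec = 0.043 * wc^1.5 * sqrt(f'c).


Ec = 0.043 * 2053^1.5 * sqrt(33) / 1000
= 22.98 GPa

22.98


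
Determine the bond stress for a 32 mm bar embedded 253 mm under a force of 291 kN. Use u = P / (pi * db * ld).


u = P / (pi * db * ld)
= 291 * 1000 / (pi * 32 * 253)
= 11.441 MPa

11.441


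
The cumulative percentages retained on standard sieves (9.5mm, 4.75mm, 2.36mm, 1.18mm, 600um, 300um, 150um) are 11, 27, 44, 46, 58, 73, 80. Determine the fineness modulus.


FM = sum(cumulative % retained) / 100
= 339 / 100
= 3.39

3.39


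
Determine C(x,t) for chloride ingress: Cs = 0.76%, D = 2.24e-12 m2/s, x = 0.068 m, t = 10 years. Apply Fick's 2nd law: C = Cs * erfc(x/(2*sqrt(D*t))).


t_seconds = 10 * 365.25 * 24 * 3600 = 315576000.0 s
arg = 0.068 / (2 * sqrt(2.24e-12 * 315576000.0))
= 1.2788
erfc(1.2788) = 0.0705
C = 0.76 * 0.0705 = 0.0536%

0.0536


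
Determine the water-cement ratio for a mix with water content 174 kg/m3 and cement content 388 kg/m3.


w/c = water / cement
w/c = 174 / 388 = 0.448

0.448


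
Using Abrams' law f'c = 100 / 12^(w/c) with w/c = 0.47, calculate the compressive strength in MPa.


f'c = 100 / 12^0.47
= 100 / 3.215
= 31.1 MPa

31.1


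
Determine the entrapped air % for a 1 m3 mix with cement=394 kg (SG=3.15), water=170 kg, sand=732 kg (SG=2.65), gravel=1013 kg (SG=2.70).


Vol cement = 394 / (3.15 * 1000) = 0.125079 m3
Vol water = 170 / 1000 = 0.17 m3
Vol sand = 732 / (2.65 * 1000) = 0.276226 m3
Vol gravel = 1013 / (2.70 * 1000) = 0.375185 m3
Total solid + water volume = 0.946491 m3
Air = (1 - 0.946491) * 100 = 5.35%

5.35


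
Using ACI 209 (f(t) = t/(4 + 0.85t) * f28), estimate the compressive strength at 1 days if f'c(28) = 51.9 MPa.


f(1) = 1 / (4 + 0.85 * 1) * 51.9
= 1 / 4.85 * 51.9
= 10.7 MPa

10.7


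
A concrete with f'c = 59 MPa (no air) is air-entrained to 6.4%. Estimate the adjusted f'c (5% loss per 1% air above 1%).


Strength loss = (6.4 - 1) * 5 = 27.0%
f'c = 59 * (1 - 27.0/100)
= 43.07 MPa

43.07


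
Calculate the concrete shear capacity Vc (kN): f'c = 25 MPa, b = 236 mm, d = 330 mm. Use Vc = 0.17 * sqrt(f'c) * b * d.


Vc = 0.17 * sqrt(25) * 236 * 330 / 1000
= 66.2 kN

66.2


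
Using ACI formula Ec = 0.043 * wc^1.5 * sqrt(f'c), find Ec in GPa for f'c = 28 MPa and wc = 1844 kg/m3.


Ec = 0.043 * 1844^1.5 * sqrt(28) / 1000
= 18.02 GPa

18.02


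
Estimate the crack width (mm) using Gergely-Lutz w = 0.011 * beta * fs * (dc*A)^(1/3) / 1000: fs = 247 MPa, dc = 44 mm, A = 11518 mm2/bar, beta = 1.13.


w = 0.011 * beta * fs * (dc * A)^(1/3) / 1000
= 0.011 * 1.13 * 247 * (44 * 11518)^(1/3) / 1000
= 0.245 mm

0.245


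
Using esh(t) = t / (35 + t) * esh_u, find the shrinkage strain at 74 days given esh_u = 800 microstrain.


esh(74) = 74 / (35 + 74) * 800
= 74 / 109 * 800
= 543.1 microstrain

543.1


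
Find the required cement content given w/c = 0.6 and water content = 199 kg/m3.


Cement = water / (w/c)
= 199 / 0.6
= 331.7 kg/m3

331.7


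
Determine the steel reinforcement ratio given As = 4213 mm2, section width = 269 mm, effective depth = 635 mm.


rho = As / (b * d)
= 4213 / (269 * 635)
= 0.0247

0.0247


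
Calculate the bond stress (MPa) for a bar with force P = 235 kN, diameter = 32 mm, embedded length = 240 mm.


u = P / (pi * db * ld)
= 235 * 1000 / (pi * 32 * 240)
= 9.74 MPa

9.74


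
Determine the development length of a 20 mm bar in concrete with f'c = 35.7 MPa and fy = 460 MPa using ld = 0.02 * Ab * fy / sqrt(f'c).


Ab = pi * 20^2 / 4 = 314.159 mm2
ld = 0.02 * 314.159 * 460 / sqrt(35.7)
= 483.7 mm

483.7


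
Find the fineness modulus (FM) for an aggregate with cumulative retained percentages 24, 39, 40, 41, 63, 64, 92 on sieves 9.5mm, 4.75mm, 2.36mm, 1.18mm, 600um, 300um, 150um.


FM = sum(cumulative % retained) / 100
= 363 / 100
= 3.63

3.63


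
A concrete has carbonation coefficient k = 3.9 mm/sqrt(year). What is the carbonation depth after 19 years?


depth = k * sqrt(t)
= 3.9 * sqrt(19)
= 17.0 mm

17.0


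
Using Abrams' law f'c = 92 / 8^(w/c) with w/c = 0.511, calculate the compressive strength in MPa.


f'c = 92 / 8^0.511
= 92 / 2.894
= 31.79 MPa

31.79


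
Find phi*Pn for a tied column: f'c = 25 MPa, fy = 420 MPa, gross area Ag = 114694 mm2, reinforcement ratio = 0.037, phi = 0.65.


Ast = rho * Ag = 0.037 * 114694 = 4243.678 mm2
phi*Pn = 0.65 * 0.80 * (0.85 * 25 * (114694 - 4243.678) + 420 * 4243.678) / 1000
= 2147.3 kN

2147.3


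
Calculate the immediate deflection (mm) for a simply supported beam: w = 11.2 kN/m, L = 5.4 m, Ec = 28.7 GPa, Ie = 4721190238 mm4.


Convert: L = 5.4 m = 5400 mm, Ec = 28.7 GPa = 28700 MPa
delta = 5 * 11.2 * 5400^4 / (384 * 28700 * 4721190238)
= 0.92 mm

0.92


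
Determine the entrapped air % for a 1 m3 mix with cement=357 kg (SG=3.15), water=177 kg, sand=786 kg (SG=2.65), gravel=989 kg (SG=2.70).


Vol cement = 357 / (3.15 * 1000) = 0.113333 m3
Vol water = 177 / 1000 = 0.177 m3
Vol sand = 786 / (2.65 * 1000) = 0.296604 m3
Vol gravel = 989 / (2.70 * 1000) = 0.366296 m3
Total solid + water volume = 0.953233 m3
Air = (1 - 0.953233) * 100 = 4.68%

4.68


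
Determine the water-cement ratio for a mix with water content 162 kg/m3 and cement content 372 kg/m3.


w/c = water / cement
w/c = 162 / 372 = 0.435

0.435


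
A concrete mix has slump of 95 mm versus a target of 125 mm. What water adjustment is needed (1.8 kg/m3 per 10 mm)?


Difference = 125 - 95 = 30 mm
Water adjustment = 30 * 1.8 / 10 = 5.4 kg/m3

5.4


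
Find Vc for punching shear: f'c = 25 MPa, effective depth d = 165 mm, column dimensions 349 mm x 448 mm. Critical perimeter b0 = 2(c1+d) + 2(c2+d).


b0 = 2*(349 + 165) + 2*(448 + 165) = 2254 mm
Vc = 0.33 * sqrt(25) * 2254 * 165 / 1000
= 613.65 kN

613.65


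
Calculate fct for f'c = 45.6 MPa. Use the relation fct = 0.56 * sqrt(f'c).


fct = 0.56 * sqrt(45.6)
= 0.56 * 6.753
= 3.782 MPa

3.782


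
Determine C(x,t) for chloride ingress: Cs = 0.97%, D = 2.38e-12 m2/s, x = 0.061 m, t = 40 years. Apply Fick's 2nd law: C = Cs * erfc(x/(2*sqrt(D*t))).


t_seconds = 40 * 365.25 * 24 * 3600 = 1262304000.0 s
arg = 0.061 / (2 * sqrt(2.38e-12 * 1262304000.0))
= 0.5565
erfc(0.5565) = 0.4313
C = 0.97 * 0.4313 = 0.4184%

0.4184


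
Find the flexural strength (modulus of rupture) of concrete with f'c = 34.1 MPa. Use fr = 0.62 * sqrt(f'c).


fr = 0.62 * sqrt(34.1)
= 3.621 MPa

3.621


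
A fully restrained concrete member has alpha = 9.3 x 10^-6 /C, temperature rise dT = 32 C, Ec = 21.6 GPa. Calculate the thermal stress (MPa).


sigma = alpha * dT * Ec
= 9.3e-6 * 32 * 21.6 * 1000
= 6.428 MPa

6.428


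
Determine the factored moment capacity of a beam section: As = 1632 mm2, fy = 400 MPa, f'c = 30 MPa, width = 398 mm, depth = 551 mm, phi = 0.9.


a = As * fy / (0.85 * f'c * b)
= 1632 * 400 / (0.85 * 30 * 398)
= 64.3216 mm
Mn = As * fy * (d - a/2) / 10^6
= 338.6982 kN-m
phi*Mn = 0.9 * 338.6982 = 304.83 kN-m

304.83


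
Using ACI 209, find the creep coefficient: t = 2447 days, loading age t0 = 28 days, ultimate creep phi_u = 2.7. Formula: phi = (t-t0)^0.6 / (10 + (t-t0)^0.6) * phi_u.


dt = 2447 - 28 = 2419
phi = 2419^0.6 / (10 + 2419^0.6) * 2.7
= 2.47

2.47


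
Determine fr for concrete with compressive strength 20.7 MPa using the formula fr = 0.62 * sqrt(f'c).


fr = 0.62 * sqrt(20.7)
= 2.821 MPa

2.821


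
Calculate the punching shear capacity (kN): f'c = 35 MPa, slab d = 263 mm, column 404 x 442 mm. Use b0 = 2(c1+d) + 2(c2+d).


b0 = 2*(404 + 263) + 2*(442 + 263) = 2744 mm
Vc = 0.33 * sqrt(35) * 2744 * 263 / 1000
= 1408.92 kN

1408.92


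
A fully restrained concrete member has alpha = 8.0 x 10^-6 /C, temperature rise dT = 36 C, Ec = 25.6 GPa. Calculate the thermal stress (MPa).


sigma = alpha * dT * Ec
= 8.0e-6 * 36 * 25.6 * 1000
= 7.373 MPa

7.373


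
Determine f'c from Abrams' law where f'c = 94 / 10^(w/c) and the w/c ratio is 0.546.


f'c = 94 / 10^0.546
= 94 / 3.516
= 26.74 MPa

26.74


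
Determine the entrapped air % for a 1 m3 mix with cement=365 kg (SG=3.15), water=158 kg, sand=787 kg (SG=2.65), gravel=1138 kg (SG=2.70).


Vol cement = 365 / (3.15 * 1000) = 0.115873 m3
Vol water = 158 / 1000 = 0.158 m3
Vol sand = 787 / (2.65 * 1000) = 0.296981 m3
Vol gravel = 1138 / (2.70 * 1000) = 0.421481 m3
Total solid + water volume = 0.992336 m3
Air = (1 - 0.992336) * 100 = 0.77%

0.77


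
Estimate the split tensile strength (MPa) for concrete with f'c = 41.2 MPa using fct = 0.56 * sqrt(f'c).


fct = 0.56 * sqrt(41.2)
= 0.56 * 6.419
= 3.594 MPa

3.594


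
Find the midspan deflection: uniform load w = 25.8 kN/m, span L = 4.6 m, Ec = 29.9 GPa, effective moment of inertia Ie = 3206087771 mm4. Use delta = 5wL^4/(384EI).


Convert: L = 4.6 m = 4600 mm, Ec = 29.9 GPa = 29900 MPa
delta = 5 * 25.8 * 4600^4 / (384 * 29900 * 3206087771)
= 1.57 mm

1.57


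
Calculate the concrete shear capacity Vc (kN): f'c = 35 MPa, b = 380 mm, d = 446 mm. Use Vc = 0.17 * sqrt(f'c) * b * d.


Vc = 0.17 * sqrt(35) * 380 * 446 / 1000
= 170.45 kN

170.45


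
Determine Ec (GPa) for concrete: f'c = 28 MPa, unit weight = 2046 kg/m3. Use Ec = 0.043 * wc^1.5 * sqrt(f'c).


Ec = 0.043 * 2046^1.5 * sqrt(28) / 1000
= 21.06 GPa

21.06


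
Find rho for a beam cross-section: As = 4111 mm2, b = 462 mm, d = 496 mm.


rho = As / (b * d)
= 4111 / (462 * 496)
= 0.0179

0.0179


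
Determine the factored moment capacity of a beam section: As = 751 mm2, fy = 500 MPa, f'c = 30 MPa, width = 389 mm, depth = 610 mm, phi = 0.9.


a = As * fy / (0.85 * f'c * b)
= 751 * 500 / (0.85 * 30 * 389)
= 37.8547 mm
Mn = As * fy * (d - a/2) / 10^6
= 221.9478 kN-m
phi*Mn = 0.9 * 221.9478 = 199.75 kN-m

199.75


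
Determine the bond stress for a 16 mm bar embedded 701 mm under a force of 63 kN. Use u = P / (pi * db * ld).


u = P / (pi * db * ld)
= 63 * 1000 / (pi * 16 * 701)
= 1.788 MPa

1.788


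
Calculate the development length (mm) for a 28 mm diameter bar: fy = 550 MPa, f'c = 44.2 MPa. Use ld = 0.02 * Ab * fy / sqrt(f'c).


Ab = pi * 28^2 / 4 = 615.752 mm2
ld = 0.02 * 615.752 * 550 / sqrt(44.2)
= 1018.8 mm

1018.8


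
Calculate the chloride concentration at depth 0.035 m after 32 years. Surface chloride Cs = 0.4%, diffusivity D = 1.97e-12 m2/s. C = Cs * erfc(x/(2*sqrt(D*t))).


t_seconds = 32 * 365.25 * 24 * 3600 = 1009843200.0 s
arg = 0.035 / (2 * sqrt(1.97e-12 * 1009843200.0))
= 0.3924
erfc(0.3924) = 0.579
C = 0.4 * 0.579 = 0.2316%

0.2316


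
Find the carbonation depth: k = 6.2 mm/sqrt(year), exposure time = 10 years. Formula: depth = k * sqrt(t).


depth = k * sqrt(t)
= 6.2 * sqrt(10)
= 19.61 mm

19.61


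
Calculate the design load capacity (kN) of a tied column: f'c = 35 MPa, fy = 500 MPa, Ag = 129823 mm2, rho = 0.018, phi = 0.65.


Ast = rho * Ag = 0.018 * 129823 = 2336.814 mm2
phi*Pn = 0.65 * 0.80 * (0.85 * 35 * (129823 - 2336.814) + 500 * 2336.814) / 1000
= 2579.78 kN

2579.78


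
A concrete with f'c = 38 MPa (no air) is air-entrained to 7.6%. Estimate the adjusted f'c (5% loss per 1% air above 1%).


Strength loss = (7.6 - 1) * 5 = 33.0%
f'c = 38 * (1 - 33.0/100)
= 25.46 MPa

25.46


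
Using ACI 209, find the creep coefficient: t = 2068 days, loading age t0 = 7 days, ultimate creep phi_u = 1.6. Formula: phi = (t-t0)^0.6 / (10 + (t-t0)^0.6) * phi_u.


dt = 2068 - 7 = 2061
phi = 2061^0.6 / (10 + 2061^0.6) * 1.6
= 1.451

1.451


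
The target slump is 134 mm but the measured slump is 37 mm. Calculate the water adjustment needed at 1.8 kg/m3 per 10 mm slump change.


Difference = 134 - 37 = 97 mm
Water adjustment = 97 * 1.8 / 10 = 17.5 kg/m3

17.5


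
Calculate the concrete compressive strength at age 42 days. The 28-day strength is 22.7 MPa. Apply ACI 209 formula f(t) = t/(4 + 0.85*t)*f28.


f(42) = 42 / (4 + 0.85 * 42) * 22.7
= 42 / 39.7 * 22.7
= 24.02 MPa

24.02


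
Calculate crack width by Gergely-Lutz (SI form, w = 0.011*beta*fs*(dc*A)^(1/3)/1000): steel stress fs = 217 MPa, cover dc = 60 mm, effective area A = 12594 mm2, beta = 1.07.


w = 0.011 * beta * fs * (dc * A)^(1/3) / 1000
= 0.011 * 1.07 * 217 * (60 * 12594)^(1/3) / 1000
= 0.233 mm

0.233


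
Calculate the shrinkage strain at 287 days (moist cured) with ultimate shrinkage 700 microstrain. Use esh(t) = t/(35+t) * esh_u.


esh(287) = 287 / (35 + 287) * 700
= 287 / 322 * 700
= 623.9 microstrain

623.9


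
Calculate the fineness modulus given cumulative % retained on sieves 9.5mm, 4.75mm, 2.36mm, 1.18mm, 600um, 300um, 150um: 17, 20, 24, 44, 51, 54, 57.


FM = sum(cumulative % retained) / 100
= 267 / 100
= 2.67

2.67


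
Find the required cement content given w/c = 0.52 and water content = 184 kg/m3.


Cement = water / (w/c)
= 184 / 0.52
= 353.8 kg/m3

353.8


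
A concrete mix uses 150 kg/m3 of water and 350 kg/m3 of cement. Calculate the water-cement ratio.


w/c = water / cement
w/c = 150 / 350 = 0.429

0.429


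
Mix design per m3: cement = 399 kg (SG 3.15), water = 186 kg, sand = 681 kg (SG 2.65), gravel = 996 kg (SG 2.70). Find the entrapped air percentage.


Vol cement = 399 / (3.15 * 1000) = 0.126667 m3
Vol water = 186 / 1000 = 0.186 m3
Vol sand = 681 / (2.65 * 1000) = 0.256981 m3
Vol gravel = 996 / (2.70 * 1000) = 0.368889 m3
Total solid + water volume = 0.938537 m3
Air = (1 - 0.938537) * 100 = 6.15%

6.15


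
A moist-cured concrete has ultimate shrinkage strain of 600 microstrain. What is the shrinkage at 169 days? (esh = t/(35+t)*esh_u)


esh(169) = 169 / (35 + 169) * 600
= 169 / 204 * 600
= 497.1 microstrain

497.1


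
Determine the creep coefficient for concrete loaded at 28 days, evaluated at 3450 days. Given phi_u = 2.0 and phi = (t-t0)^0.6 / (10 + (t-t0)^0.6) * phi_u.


dt = 3450 - 28 = 3422
phi = 3422^0.6 / (10 + 3422^0.6) * 2.0
= 1.859

1.859


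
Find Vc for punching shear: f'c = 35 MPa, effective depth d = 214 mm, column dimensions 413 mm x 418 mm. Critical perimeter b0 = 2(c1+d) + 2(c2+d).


b0 = 2*(413 + 214) + 2*(418 + 214) = 2518 mm
Vc = 0.33 * sqrt(35) * 2518 * 214 / 1000
= 1052.0 kN

1052.0


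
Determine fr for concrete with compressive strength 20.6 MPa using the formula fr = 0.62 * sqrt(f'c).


fr = 0.62 * sqrt(20.6)
= 2.814 MPa

2.814


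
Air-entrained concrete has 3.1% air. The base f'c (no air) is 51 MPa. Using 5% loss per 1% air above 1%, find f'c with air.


Strength loss = (3.1 - 1) * 5 = 10.5%
f'c = 51 * (1 - 10.5/100)
= 45.65 MPa

45.65


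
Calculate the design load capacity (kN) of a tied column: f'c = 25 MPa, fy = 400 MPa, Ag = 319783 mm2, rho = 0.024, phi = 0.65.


Ast = rho * Ag = 0.024 * 319783 = 7674.792 mm2
phi*Pn = 0.65 * 0.80 * (0.85 * 25 * (319783 - 7674.792) + 400 * 7674.792) / 1000
= 5045.15 kN

5045.15


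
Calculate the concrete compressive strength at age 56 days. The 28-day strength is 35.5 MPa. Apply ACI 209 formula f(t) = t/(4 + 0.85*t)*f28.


f(56) = 56 / (4 + 0.85 * 56) * 35.5
= 56 / 51.6 * 35.5
= 38.53 MPa

38.53


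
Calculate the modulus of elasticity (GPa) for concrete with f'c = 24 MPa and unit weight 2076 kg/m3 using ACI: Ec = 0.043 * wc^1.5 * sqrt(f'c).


Ec = 0.043 * 2076^1.5 * sqrt(24) / 1000
= 19.93 GPa

19.93


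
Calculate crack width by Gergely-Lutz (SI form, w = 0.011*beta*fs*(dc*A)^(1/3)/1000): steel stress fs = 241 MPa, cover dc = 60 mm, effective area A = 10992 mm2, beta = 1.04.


w = 0.011 * beta * fs * (dc * A)^(1/3) / 1000
= 0.011 * 1.04 * 241 * (60 * 10992)^(1/3) / 1000
= 0.24 mm

0.24


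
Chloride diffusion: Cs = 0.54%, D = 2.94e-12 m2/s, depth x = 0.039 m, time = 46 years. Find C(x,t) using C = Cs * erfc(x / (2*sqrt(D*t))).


t_seconds = 46 * 365.25 * 24 * 3600 = 1451649600.0 s
arg = 0.039 / (2 * sqrt(2.94e-12 * 1451649600.0))
= 0.2985
erfc(0.2985) = 0.6729
C = 0.54 * 0.6729 = 0.3634%

0.3634


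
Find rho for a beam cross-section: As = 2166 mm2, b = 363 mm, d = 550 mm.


rho = As / (b * d)
= 2166 / (363 * 550)
= 0.0108

0.0108


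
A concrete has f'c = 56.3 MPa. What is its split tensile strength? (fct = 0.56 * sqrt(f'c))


fct = 0.56 * sqrt(56.3)
= 0.56 * 7.503
= 4.202 MPa

4.202


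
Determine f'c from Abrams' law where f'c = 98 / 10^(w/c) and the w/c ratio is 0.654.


f'c = 98 / 10^0.654
= 98 / 4.508
= 21.74 MPa

21.74


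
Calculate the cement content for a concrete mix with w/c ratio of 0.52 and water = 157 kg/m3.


Cement = water / (w/c)
= 157 / 0.52
= 301.9 kg/m3

301.9


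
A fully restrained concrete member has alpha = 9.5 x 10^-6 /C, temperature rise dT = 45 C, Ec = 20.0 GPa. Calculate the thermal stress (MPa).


sigma = alpha * dT * Ec
= 9.5e-6 * 45 * 20.0 * 1000
= 8.55 MPa

8.55


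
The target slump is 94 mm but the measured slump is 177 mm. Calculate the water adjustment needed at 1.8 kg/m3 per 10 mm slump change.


Difference = 94 - 177 = -83 mm
Water adjustment = -83 * 1.8 / 10 = -14.9 kg/m3

-14.9


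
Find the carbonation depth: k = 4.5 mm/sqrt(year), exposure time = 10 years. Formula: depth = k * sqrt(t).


depth = k * sqrt(t)
= 4.5 * sqrt(10)
= 14.23 mm

14.23


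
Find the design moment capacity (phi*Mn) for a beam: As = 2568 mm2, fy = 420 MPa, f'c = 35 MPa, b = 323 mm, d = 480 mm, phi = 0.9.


a = As * fy / (0.85 * f'c * b)
= 2568 * 420 / (0.85 * 35 * 323)
= 112.2419 mm
Mn = As * fy * (d - a/2) / 10^6
= 457.179 kN-m
phi*Mn = 0.9 * 457.179 = 411.46 kN-m

411.46


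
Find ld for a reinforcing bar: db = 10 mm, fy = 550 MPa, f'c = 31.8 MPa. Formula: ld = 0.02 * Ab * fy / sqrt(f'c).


Ab = pi * 10^2 / 4 = 78.54 mm2
ld = 0.02 * 78.54 * 550 / sqrt(31.8)
= 153.2 mm

153.2


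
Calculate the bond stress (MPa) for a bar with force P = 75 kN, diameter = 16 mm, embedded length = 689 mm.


u = P / (pi * db * ld)
= 75 * 1000 / (pi * 16 * 689)
= 2.166 MPa

2.166


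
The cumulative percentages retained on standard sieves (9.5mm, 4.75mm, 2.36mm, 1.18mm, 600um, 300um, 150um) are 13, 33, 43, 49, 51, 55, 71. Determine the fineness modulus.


FM = sum(cumulative % retained) / 100
= 315 / 100
= 3.15

3.15


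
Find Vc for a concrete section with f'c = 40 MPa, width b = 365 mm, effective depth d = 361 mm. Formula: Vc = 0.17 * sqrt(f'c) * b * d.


Vc = 0.17 * sqrt(40) * 365 * 361 / 1000
= 141.67 kN

141.67


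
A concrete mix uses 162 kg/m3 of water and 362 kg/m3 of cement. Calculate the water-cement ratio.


w/c = water / cement
w/c = 162 / 362 = 0.448

0.448


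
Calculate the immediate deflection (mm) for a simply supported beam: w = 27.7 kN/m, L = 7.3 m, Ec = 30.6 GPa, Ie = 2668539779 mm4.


Convert: L = 7.3 m = 7300 mm, Ec = 30.6 GPa = 30600 MPa
delta = 5 * 27.7 * 7300^4 / (384 * 30600 * 2668539779)
= 12.54 mm

12.54


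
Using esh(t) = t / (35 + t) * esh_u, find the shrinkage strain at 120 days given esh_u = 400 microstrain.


esh(120) = 120 / (35 + 120) * 400
= 120 / 155 * 400
= 309.7 microstrain

309.7


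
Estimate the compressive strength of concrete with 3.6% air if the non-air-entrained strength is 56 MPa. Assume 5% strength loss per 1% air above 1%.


Strength loss = (3.6 - 1) * 5 = 13.0%
f'c = 56 * (1 - 13.0/100)
= 48.72 MPa

48.72


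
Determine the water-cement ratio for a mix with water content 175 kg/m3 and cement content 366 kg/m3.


w/c = water / cement
w/c = 175 / 366 = 0.478

0.478


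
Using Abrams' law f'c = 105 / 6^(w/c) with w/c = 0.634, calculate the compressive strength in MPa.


f'c = 105 / 6^0.634
= 105 / 3.114
= 33.72 MPa

33.72


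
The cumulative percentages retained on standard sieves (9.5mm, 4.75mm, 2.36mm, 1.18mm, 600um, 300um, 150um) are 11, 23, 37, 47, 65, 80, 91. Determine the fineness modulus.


FM = sum(cumulative % retained) / 100
= 354 / 100
= 3.54

3.54


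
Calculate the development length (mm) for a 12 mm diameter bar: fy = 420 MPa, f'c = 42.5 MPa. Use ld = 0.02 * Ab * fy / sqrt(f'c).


Ab = pi * 12^2 / 4 = 113.097 mm2
ld = 0.02 * 113.097 * 420 / sqrt(42.5)
= 145.7 mm

145.7


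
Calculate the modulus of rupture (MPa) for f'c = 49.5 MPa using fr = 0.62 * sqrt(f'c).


fr = 0.62 * sqrt(49.5)
= 4.362 MPa

4.362


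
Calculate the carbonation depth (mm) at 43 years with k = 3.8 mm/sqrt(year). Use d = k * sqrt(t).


depth = k * sqrt(t)
= 3.8 * sqrt(43)
= 24.92 mm

24.92


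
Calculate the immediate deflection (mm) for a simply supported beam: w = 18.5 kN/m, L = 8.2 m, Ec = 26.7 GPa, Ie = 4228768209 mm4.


Convert: L = 8.2 m = 8200 mm, Ec = 26.7 GPa = 26700 MPa
delta = 5 * 18.5 * 8200^4 / (384 * 26700 * 4228768209)
= 9.65 mm

9.65


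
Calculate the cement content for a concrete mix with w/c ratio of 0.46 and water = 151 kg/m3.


Cement = water / (w/c)
= 151 / 0.46
= 328.3 kg/m3

328.3


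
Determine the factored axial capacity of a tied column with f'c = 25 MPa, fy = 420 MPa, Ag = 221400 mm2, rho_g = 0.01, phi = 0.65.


Ast = rho * Ag = 0.01 * 221400 = 2214 mm2
phi*Pn = 0.65 * 0.80 * (0.85 * 25 * (221400 - 2214) + 420 * 2214) / 1000
= 2905.54 kN

2905.54


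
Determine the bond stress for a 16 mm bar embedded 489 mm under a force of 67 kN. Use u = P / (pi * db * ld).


u = P / (pi * db * ld)
= 67 * 1000 / (pi * 16 * 489)
= 2.726 MPa

2.726


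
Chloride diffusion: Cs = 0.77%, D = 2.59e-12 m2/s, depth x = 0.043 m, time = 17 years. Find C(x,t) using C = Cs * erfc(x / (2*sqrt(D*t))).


t_seconds = 17 * 365.25 * 24 * 3600 = 536479200.0 s
arg = 0.043 / (2 * sqrt(2.59e-12 * 536479200.0))
= 0.5768
erfc(0.5768) = 0.4147
C = 0.77 * 0.4147 = 0.3193%

0.3193


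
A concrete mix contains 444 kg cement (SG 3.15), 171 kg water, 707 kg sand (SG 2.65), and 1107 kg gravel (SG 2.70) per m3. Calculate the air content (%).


Vol cement = 444 / (3.15 * 1000) = 0.140952 m3
Vol water = 171 / 1000 = 0.171 m3
Vol sand = 707 / (2.65 * 1000) = 0.266792 m3
Vol gravel = 1107 / (2.70 * 1000) = 0.41 m3
Total solid + water volume = 0.988745 m3
Air = (1 - 0.988745) * 100 = 1.13%

1.13


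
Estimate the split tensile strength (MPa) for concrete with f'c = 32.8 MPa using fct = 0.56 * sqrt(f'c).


fct = 0.56 * sqrt(32.8)
= 0.56 * 5.727
= 3.207 MPa

3.207


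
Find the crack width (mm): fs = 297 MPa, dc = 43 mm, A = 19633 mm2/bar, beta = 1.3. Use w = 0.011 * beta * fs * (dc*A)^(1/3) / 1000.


w = 0.011 * beta * fs * (dc * A)^(1/3) / 1000
= 0.011 * 1.3 * 297 * (43 * 19633)^(1/3) / 1000
= 0.401 mm

0.401


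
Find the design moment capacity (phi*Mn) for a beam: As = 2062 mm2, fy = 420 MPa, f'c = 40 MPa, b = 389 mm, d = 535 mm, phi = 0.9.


a = As * fy / (0.85 * f'c * b)
= 2062 * 420 / (0.85 * 40 * 389)
= 65.4801 mm
Mn = As * fy * (d - a/2) / 10^6
= 434.9772 kN-m
phi*Mn = 0.9 * 434.9772 = 391.48 kN-m

391.48


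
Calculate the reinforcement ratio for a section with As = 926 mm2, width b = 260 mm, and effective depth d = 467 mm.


rho = As / (b * d)
= 926 / (260 * 467)
= 0.0076

0.0076


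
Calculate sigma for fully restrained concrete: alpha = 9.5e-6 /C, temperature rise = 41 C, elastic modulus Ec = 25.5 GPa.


sigma = alpha * dT * Ec
= 9.5e-6 * 41 * 25.5 * 1000
= 9.932 MPa

9.932


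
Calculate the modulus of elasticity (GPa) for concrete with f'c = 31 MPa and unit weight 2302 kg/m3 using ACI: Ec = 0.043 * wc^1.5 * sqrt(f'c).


Ec = 0.043 * 2302^1.5 * sqrt(31) / 1000
= 26.44 GPa

26.44


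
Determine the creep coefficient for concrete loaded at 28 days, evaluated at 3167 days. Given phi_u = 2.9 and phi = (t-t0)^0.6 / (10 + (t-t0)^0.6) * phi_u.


dt = 3167 - 28 = 3139
phi = 3139^0.6 / (10 + 3139^0.6) * 2.9
= 2.686

2.686


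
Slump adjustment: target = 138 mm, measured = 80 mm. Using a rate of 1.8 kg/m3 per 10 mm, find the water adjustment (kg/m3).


Difference = 138 - 80 = 58 mm
Water adjustment = 58 * 1.8 / 10 = 10.4 kg/m3

10.4


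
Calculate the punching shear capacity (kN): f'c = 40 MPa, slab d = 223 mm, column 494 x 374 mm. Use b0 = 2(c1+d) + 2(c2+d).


b0 = 2*(494 + 223) + 2*(374 + 223) = 2628 mm
Vc = 0.33 * sqrt(40) * 2628 * 223 / 1000
= 1223.13 kN

1223.13
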